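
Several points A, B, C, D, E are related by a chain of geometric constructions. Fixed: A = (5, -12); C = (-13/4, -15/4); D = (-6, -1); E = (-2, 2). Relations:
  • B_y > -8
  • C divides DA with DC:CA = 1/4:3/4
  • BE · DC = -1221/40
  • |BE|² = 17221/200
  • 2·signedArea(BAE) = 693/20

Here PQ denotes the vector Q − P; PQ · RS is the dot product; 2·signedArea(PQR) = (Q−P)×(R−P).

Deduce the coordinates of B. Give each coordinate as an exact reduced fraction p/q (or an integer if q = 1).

B = (1/20, -141/20)

1. B_x = 1/20  [BE · DC = -1221/40 ∩ 2·signedArea(BAE) = 693/20]
2. B_y = -141/20  [BE · DC = -1221/40 ∩ 2·signedArea(BAE) = 693/20]
   → B = (1/20, -141/20)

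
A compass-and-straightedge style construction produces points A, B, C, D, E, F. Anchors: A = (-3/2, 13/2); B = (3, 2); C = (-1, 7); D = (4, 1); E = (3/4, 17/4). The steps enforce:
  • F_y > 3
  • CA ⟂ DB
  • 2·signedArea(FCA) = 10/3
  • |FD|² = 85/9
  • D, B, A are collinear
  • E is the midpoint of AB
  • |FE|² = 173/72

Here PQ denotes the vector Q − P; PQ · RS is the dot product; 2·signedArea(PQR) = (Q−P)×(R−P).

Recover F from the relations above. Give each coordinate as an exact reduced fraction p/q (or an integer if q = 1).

1. F_x = 2  [line 1/2·x + -1/2·y + 2/3 = 0 ∩ |FD|² = 85/9]
2. F_y = 10/3  [line 1/2·x + -1/2·y + 2/3 = 0 ∩ |FD|² = 85/9]
   → F = (2, 10/3)

F = (2, 10/3)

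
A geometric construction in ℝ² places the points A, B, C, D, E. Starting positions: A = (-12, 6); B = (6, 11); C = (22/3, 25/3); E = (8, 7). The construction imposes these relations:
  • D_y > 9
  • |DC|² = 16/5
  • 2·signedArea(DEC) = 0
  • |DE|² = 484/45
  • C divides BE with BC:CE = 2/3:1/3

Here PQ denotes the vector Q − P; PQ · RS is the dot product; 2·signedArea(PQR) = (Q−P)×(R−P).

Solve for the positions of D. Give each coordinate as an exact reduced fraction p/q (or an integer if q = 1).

D = (98/15, 149/15)

1. D_x = 98/15  [line -4/3·x + -2/3·y + 46/3 = 0 ∩ |DE|² = 484/45]
2. D_y = 149/15  [line -4/3·x + -2/3·y + 46/3 = 0 ∩ |DE|² = 484/45]
   → D = (98/15, 149/15)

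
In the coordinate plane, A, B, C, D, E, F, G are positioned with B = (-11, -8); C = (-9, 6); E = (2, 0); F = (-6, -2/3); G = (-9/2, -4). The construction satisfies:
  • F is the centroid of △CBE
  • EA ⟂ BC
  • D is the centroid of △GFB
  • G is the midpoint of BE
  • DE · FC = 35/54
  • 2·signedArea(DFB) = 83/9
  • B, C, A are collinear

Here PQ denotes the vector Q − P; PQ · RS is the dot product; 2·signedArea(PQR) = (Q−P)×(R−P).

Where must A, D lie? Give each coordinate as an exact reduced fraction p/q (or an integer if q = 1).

1. A_x = -481/50  [B, C, A are collinear ∩ EA ⟂ BC]
2. A_y = 83/50  [B, C, A are collinear ∩ EA ⟂ BC]
   → A = (-481/50, 83/50)
3. D_x = -43/6  [D is the centroid of △GFB]
4. D_y = -38/9  [D is the centroid of △GFB]
   → D = (-43/6, -38/9)

A = (-481/50, 83/50)
D = (-43/6, -38/9)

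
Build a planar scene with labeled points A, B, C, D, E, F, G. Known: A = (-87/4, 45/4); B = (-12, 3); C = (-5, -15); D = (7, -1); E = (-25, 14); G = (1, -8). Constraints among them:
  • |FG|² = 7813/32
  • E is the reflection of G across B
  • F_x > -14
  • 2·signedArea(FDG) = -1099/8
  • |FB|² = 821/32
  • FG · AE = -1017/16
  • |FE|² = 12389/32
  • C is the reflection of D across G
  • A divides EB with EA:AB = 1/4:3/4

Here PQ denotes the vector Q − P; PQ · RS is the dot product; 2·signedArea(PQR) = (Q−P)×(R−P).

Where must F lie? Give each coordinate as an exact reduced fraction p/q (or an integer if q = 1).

F = (-107/8, -15/8)

1. F_x = -107/8  [FG · AE = -1017/16 ∩ 2·signedArea(FDG) = -1099/8]
2. F_y = -15/8  [FG · AE = -1017/16 ∩ 2·signedArea(FDG) = -1099/8]
   → F = (-107/8, -15/8)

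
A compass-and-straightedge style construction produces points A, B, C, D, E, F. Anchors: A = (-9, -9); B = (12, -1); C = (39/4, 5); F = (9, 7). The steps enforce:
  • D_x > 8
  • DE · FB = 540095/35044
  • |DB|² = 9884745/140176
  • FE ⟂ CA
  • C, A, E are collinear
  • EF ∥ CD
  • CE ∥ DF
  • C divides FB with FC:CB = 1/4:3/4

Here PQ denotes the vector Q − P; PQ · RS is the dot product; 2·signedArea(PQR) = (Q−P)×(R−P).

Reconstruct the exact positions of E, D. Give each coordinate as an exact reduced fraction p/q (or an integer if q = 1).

D = (298671/35044, 58205/8761)
E = (89601/8761, 46927/8761)

1. E_x = 89601/8761  [C, A, E are collinear ∩ FE ⟂ CA]
2. E_y = 46927/8761  [C, A, E are collinear ∩ FE ⟂ CA]
   → E = (89601/8761, 46927/8761)
3. D_x = 298671/35044  [CE ∥ DF ∩ EF ∥ CD]
4. D_y = 58205/8761  [CE ∥ DF ∩ EF ∥ CD]
   → D = (298671/35044, 58205/8761)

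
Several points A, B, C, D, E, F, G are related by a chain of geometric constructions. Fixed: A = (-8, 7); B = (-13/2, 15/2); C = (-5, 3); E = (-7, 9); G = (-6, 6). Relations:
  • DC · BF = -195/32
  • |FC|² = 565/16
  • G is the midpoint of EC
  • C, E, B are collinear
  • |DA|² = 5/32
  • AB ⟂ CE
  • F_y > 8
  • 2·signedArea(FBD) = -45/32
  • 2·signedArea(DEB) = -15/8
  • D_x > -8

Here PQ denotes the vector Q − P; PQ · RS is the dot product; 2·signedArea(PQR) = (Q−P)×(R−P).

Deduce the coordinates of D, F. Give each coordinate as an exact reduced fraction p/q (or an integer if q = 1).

D = (-61/8, 57/8)
F = (-29/4, 17/2)

1. D_x = -61/8  [line 3/2·x + 1/2·y + 63/8 = 0 ∩ |DA|² = 5/32]
2. D_y = 57/8  [line 3/2·x + 1/2·y + 63/8 = 0 ∩ |DA|² = 5/32]
   → D = (-61/8, 57/8)
3. F_x = -29/4  [2·signedArea(FBD) = -45/32 ∩ DC · BF = -195/32]
4. F_y = 17/2  [2·signedArea(FBD) = -45/32 ∩ DC · BF = -195/32]
   → F = (-29/4, 17/2)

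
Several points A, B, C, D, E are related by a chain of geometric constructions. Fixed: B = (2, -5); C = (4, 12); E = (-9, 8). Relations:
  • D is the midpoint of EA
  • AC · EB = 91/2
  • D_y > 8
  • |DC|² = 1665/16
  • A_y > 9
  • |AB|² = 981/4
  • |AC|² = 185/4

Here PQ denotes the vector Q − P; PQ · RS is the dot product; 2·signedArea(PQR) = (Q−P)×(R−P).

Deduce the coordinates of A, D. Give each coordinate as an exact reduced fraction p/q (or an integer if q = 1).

1. A_x = -5/2  [line -11·x + 13·y + -315/2 = 0 ∩ |AB|² = 981/4]
2. A_y = 10  [line -11·x + 13·y + -315/2 = 0 ∩ |AB|² = 981/4]
   → A = (-5/2, 10)
3. D_x = -23/4  [D is the midpoint of EA]
4. D_y = 9  [D is the midpoint of EA]
   → D = (-23/4, 9)

A = (-5/2, 10)
D = (-23/4, 9)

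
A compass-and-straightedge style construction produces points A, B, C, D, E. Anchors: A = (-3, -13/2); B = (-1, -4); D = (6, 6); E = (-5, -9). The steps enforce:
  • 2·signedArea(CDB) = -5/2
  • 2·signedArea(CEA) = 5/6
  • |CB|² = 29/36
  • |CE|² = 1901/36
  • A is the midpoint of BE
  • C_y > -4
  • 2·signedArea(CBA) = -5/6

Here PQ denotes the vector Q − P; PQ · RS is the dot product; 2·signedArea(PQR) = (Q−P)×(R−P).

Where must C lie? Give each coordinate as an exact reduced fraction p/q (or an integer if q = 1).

C = (-2/3, -19/6)

1. C_x = -2/3  [2·signedArea(CDB) = -5/2 ∩ 2·signedArea(CBA) = -5/6]
2. C_y = -19/6  [2·signedArea(CDB) = -5/2 ∩ 2·signedArea(CBA) = -5/6]
   → C = (-2/3, -19/6)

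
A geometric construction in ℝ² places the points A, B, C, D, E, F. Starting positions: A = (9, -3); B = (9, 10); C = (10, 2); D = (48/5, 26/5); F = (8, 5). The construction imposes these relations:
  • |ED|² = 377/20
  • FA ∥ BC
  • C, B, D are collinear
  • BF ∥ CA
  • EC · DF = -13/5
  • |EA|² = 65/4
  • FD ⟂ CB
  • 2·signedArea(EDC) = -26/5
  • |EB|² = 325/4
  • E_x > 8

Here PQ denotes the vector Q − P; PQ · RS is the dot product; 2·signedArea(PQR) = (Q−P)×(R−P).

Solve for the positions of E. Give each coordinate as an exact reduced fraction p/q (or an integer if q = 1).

E = (17/2, 1)

1. E_x = 17/2  [line 8/5·x + 1/5·y + -69/5 = 0 ∩ |EB|² = 325/4]
2. E_y = 1  [line 8/5·x + 1/5·y + -69/5 = 0 ∩ |EB|² = 325/4]
   → E = (17/2, 1)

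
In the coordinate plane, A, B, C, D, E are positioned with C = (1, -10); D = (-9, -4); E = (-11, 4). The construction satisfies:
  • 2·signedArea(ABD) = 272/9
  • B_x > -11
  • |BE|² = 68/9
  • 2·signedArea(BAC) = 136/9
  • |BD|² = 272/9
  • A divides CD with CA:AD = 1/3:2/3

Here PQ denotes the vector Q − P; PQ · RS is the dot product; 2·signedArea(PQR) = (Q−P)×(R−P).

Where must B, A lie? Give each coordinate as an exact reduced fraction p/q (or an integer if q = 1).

A = (-7/3, -8)
B = (-31/3, 4/3)

1. A_x = -7/3  [A divides CD with CA:AD = 1/3:2/3]
2. A_y = -8  [A divides CD with CA:AD = 1/3:2/3]
   → A = (-7/3, -8)
3. B_x = -31/3  [line 2·x + 10/3·y + 146/9 = 0 ∩ |BE|² = 68/9]
4. B_y = 4/3  [line 2·x + 10/3·y + 146/9 = 0 ∩ |BE|² = 68/9]
   → B = (-31/3, 4/3)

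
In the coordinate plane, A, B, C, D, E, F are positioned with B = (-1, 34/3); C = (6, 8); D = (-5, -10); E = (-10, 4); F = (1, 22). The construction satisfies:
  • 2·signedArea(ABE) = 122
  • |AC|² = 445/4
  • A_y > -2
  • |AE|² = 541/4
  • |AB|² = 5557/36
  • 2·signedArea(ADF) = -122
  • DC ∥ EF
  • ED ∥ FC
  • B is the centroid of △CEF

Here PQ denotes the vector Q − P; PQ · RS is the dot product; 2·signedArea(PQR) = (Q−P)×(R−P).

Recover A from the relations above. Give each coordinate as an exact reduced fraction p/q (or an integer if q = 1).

A = (1/2, -1)

1. A_x = 1/2  [2·signedArea(ADF) = -122 ∩ 2·signedArea(ABE) = 122]
2. A_y = -1  [2·signedArea(ADF) = -122 ∩ 2·signedArea(ABE) = 122]
   → A = (1/2, -1)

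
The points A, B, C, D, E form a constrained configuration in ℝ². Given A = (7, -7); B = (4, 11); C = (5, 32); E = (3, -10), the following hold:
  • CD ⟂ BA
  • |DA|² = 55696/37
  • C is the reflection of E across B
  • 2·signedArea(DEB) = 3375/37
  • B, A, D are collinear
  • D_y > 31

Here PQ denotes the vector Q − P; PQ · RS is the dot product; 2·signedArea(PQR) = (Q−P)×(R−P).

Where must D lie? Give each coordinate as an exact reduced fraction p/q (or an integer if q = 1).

1. D_x = 23/37  [B, A, D are collinear ∩ CD ⟂ BA]
2. D_y = 1157/37  [B, A, D are collinear ∩ CD ⟂ BA]
   → D = (23/37, 1157/37)

D = (23/37, 1157/37)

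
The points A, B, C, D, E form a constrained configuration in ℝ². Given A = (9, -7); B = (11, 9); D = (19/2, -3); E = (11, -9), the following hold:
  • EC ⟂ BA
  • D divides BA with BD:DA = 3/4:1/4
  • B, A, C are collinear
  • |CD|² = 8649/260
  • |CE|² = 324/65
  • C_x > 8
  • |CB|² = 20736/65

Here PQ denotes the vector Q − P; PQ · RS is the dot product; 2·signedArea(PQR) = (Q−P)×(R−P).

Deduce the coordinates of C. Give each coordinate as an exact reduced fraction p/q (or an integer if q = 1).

1. C_x = 571/65  [B, A, C are collinear ∩ EC ⟂ BA]
2. C_y = -567/65  [B, A, C are collinear ∩ EC ⟂ BA]
   → C = (571/65, -567/65)

C = (571/65, -567/65)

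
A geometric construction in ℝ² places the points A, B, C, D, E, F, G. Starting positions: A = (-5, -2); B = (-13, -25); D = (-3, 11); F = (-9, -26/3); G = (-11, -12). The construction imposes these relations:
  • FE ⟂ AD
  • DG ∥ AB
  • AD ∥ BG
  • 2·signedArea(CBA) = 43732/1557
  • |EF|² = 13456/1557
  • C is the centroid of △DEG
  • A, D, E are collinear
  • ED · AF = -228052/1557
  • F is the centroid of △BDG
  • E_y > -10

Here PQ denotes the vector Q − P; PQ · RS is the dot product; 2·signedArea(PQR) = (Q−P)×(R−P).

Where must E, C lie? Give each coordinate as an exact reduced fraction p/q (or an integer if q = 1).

1. E_x = -3163/519  [A, D, E are collinear ∩ FE ⟂ AD]
2. E_y = -4730/519  [A, D, E are collinear ∩ FE ⟂ AD]
   → E = (-3163/519, -4730/519)
3. C_x = -10429/1557  [C is the centroid of △DEG]
4. C_y = -5249/1557  [C is the centroid of △DEG]
   → C = (-10429/1557, -5249/1557)

C = (-10429/1557, -5249/1557)
E = (-3163/519, -4730/519)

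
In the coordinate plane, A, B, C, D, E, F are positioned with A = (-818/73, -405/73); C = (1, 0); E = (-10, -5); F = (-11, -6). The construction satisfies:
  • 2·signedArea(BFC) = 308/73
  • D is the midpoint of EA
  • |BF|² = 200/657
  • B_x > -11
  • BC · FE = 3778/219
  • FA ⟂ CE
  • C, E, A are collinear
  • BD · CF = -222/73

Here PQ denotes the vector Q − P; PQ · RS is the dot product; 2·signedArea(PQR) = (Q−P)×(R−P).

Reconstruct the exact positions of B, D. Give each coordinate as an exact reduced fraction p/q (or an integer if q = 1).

B = (-2351/219, -1208/219)
D = (-774/73, -385/73)

1. B_x = -2351/219  [BC · FE = 3778/219 ∩ 2·signedArea(BFC) = 308/73]
2. B_y = -1208/219  [BC · FE = 3778/219 ∩ 2·signedArea(BFC) = 308/73]
   → B = (-2351/219, -1208/219)
3. D_x = -774/73  [D is the midpoint of EA]
4. D_y = -385/73  [D is the midpoint of EA]
   → D = (-774/73, -385/73)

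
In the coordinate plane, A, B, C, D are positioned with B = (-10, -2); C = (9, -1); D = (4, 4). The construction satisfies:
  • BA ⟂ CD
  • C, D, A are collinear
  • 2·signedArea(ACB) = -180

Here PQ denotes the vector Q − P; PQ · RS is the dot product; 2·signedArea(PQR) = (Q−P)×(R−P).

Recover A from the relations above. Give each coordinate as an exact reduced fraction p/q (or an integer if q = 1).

A = (0, 8)

1. A_x = 0  [C, D, A are collinear ∩ BA ⟂ CD]
2. A_y = 8  [C, D, A are collinear ∩ BA ⟂ CD]
   → A = (0, 8)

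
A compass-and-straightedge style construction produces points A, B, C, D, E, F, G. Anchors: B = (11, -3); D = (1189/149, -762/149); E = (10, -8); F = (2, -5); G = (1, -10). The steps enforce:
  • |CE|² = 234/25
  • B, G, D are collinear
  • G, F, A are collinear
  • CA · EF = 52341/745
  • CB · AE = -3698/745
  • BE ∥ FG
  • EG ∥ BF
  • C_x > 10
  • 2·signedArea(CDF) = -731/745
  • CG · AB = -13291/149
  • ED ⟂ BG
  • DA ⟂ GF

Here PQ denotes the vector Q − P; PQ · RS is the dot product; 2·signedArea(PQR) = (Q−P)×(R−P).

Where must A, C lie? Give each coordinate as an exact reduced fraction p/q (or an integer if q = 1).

A = (329/149, -590/149)
C = (53/5, -5)

1. A_x = 329/149  [G, F, A are collinear ∩ DA ⟂ GF]
2. A_y = -590/149  [G, F, A are collinear ∩ DA ⟂ GF]
   → A = (329/149, -590/149)
3. C_x = 53/5  [CG · AB = -13291/149 ∩ CB · AE = -3698/745]
4. C_y = -5  [CG · AB = -13291/149 ∩ CB · AE = -3698/745]
   → C = (53/5, -5)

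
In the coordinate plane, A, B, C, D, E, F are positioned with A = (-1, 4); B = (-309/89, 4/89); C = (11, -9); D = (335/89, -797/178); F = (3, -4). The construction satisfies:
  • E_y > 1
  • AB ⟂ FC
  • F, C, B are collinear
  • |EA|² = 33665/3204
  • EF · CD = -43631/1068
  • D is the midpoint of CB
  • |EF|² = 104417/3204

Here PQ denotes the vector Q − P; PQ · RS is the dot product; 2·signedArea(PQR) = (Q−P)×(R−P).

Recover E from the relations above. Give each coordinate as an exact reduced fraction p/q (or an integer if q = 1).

1. E_x = 157/267  [line 644/89·x + -805/178·y + 1127/1068 = 0 ∩ |EF|² = 104417/3204]
2. E_y = 209/178  [line 644/89·x + -805/178·y + 1127/1068 = 0 ∩ |EF|² = 104417/3204]
   → E = (157/267, 209/178)

E = (157/267, 209/178)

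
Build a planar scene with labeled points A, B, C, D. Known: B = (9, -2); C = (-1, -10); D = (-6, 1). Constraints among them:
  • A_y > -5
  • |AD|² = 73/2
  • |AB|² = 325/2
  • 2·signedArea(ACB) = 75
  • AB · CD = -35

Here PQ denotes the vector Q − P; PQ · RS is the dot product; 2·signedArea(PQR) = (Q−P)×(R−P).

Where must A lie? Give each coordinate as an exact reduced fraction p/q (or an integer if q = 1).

1. A_x = -7/2  [AB · CD = -35 ∩ 2·signedArea(ACB) = 75]
2. A_y = -9/2  [AB · CD = -35 ∩ 2·signedArea(ACB) = 75]
   → A = (-7/2, -9/2)

A = (-7/2, -9/2)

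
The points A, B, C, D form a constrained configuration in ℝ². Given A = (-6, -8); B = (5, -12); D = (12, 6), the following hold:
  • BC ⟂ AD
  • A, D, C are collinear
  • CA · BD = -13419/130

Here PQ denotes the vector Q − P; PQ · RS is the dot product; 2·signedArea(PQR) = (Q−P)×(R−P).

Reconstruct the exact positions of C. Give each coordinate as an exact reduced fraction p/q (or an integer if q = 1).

1. C_x = -141/130  [A, D, C are collinear ∩ BC ⟂ AD]
2. C_y = -543/130  [A, D, C are collinear ∩ BC ⟂ AD]
   → C = (-141/130, -543/130)

C = (-141/130, -543/130)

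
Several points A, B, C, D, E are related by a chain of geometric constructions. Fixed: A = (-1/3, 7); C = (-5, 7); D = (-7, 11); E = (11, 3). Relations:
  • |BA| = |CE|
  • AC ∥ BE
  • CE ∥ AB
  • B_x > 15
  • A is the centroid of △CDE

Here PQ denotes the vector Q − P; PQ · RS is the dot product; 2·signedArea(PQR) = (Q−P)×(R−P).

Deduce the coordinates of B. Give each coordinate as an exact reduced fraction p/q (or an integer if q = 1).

B = (47/3, 3)

1. B_x = 47/3  [AC ∥ BE ∩ CE ∥ AB]
2. B_y = 3  [AC ∥ BE ∩ CE ∥ AB]
   → B = (47/3, 3)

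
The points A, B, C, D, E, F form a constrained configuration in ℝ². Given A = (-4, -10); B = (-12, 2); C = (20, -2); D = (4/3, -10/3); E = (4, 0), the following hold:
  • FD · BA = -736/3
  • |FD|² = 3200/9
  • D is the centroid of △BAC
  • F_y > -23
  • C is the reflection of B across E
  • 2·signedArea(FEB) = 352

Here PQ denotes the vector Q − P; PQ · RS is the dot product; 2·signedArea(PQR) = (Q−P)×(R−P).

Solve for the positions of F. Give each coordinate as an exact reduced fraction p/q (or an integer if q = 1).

1. F_x = 4  [2·signedArea(FEB) = 352 ∩ FD · BA = -736/3]
2. F_y = -22  [2·signedArea(FEB) = 352 ∩ FD · BA = -736/3]
   → F = (4, -22)

F = (4, -22)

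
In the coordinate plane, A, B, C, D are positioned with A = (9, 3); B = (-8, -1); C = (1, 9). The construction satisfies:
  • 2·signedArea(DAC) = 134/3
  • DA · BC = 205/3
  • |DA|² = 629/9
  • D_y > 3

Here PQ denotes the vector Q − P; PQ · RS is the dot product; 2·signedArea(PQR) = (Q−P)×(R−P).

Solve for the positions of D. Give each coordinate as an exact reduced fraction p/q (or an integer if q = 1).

D = (2/3, 11/3)

1. D_x = 2/3  [DA · BC = 205/3 ∩ 2·signedArea(DAC) = 134/3]
2. D_y = 11/3  [DA · BC = 205/3 ∩ 2·signedArea(DAC) = 134/3]
   → D = (2/3, 11/3)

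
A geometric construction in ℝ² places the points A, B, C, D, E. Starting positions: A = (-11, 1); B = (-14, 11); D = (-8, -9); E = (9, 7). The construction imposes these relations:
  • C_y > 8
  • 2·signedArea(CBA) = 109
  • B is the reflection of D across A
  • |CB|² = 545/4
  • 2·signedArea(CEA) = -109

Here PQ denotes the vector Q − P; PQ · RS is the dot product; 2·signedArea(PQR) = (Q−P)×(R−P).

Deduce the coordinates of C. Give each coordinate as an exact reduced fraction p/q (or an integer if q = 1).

C = (-5/2, 9)

1. C_x = -5/2  [2·signedArea(CBA) = 109 ∩ 2·signedArea(CEA) = -109]
2. C_y = 9  [2·signedArea(CBA) = 109 ∩ 2·signedArea(CEA) = -109]
   → C = (-5/2, 9)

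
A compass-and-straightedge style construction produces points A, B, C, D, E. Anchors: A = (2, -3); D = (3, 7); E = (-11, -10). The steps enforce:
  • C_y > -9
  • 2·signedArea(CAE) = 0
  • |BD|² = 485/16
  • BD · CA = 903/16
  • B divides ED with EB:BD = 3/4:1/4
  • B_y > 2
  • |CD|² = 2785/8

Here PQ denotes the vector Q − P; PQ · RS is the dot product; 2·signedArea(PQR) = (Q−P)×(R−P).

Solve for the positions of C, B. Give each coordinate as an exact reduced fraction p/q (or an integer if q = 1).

B = (-1/2, 11/4)
C = (-31/4, -33/4)

1. B_x = -1/2  [B divides ED with EB:BD = 3/4:1/4]
2. B_y = 11/4  [B divides ED with EB:BD = 3/4:1/4]
   → B = (-1/2, 11/4)
3. C_x = -31/4  [2·signedArea(CAE) = 0 ∩ BD · CA = 903/16]
4. C_y = -33/4  [2·signedArea(CAE) = 0 ∩ BD · CA = 903/16]
   → C = (-31/4, -33/4)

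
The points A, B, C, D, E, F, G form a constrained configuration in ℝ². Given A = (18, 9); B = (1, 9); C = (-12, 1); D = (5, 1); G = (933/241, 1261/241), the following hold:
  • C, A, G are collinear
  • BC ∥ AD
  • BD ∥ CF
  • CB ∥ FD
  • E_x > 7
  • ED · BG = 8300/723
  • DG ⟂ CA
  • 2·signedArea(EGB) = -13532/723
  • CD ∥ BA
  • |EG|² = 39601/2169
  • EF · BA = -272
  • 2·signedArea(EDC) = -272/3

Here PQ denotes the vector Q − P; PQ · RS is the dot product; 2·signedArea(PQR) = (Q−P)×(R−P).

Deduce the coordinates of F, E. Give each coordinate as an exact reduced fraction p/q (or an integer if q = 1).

E = (8, 19/3)
F = (-8, -7)

1. F_x = -8  [CB ∥ FD ∩ BD ∥ CF]
2. F_y = -7  [CB ∥ FD ∩ BD ∥ CF]
   → F = (-8, -7)
3. E_x = 8  [2·signedArea(EDC) = -272/3 ∩ 2·signedArea(EGB) = -13532/723]
4. E_y = 19/3  [2·signedArea(EDC) = -272/3 ∩ 2·signedArea(EGB) = -13532/723]
   → E = (8, 19/3)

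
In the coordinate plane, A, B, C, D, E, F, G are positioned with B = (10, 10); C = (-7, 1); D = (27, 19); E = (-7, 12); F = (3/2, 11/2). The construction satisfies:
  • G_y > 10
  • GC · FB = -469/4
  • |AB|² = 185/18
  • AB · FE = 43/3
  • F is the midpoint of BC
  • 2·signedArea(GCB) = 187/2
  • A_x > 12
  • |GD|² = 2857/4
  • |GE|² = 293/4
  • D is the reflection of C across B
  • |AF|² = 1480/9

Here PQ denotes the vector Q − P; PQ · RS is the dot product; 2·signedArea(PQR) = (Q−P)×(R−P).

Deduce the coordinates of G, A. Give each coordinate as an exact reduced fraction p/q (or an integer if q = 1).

A = (77/6, 23/2)
G = (3/2, 11)

1. G_x = 3/2  [GC · FB = -469/4 ∩ 2·signedArea(GCB) = 187/2]
2. G_y = 11  [GC · FB = -469/4 ∩ 2·signedArea(GCB) = 187/2]
   → G = (3/2, 11)
3. A_x = 77/6  [line 17/2·x + -13/2·y + -103/3 = 0 ∩ |AF|² = 1480/9]
4. A_y = 23/2  [line 17/2·x + -13/2·y + -103/3 = 0 ∩ |AF|² = 1480/9]
   → A = (77/6, 23/2)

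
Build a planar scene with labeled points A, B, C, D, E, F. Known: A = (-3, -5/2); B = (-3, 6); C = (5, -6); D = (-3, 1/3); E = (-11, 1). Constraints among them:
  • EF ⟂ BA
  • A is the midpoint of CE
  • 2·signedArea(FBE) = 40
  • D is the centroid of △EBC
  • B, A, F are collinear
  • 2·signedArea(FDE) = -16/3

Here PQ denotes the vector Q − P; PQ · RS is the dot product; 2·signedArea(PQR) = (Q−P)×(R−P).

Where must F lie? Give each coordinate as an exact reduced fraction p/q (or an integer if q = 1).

F = (-3, 1)

1. F_x = -3  [B, A, F are collinear ∩ EF ⟂ BA]
2. F_y = 1  [B, A, F are collinear ∩ EF ⟂ BA]
   → F = (-3, 1)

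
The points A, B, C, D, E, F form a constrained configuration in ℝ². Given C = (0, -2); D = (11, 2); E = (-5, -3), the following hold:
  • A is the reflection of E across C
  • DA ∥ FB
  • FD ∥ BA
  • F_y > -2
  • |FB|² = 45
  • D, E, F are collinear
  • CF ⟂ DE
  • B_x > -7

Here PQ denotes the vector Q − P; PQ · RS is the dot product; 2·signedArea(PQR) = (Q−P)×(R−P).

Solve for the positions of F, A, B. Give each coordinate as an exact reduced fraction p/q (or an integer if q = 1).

A = (5, -1)
B = (-1731/281, -1261/281)
F = (-45/281, -418/281)

1. F_x = -45/281  [D, E, F are collinear ∩ CF ⟂ DE]
2. F_y = -418/281  [D, E, F are collinear ∩ CF ⟂ DE]
   → F = (-45/281, -418/281)
3. A_x = 5  [A is the reflection of E across C]
4. A_y = -1  [A is the reflection of E across C]
   → A = (5, -1)
5. B_x = -1731/281  [FD ∥ BA ∩ DA ∥ FB]
6. B_y = -1261/281  [FD ∥ BA ∩ DA ∥ FB]
   → B = (-1731/281, -1261/281)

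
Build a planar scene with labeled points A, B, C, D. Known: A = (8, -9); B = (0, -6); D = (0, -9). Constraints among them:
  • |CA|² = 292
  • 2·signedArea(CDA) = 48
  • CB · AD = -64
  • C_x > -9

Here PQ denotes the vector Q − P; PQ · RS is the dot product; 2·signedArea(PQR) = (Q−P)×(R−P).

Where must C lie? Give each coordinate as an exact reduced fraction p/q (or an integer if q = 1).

1. C_x = -8  [2·signedArea(CDA) = 48 ∩ CB · AD = -64]
2. C_y = -3  [2·signedArea(CDA) = 48 ∩ CB · AD = -64]
   → C = (-8, -3)

C = (-8, -3)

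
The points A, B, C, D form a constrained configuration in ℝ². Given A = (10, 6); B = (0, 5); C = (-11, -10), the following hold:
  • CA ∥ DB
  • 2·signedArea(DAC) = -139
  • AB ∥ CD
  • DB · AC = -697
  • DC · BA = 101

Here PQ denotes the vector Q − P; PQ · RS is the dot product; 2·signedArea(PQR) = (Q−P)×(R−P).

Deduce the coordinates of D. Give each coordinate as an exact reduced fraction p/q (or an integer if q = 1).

1. D_x = -21  [CA ∥ DB ∩ AB ∥ CD]
2. D_y = -11  [CA ∥ DB ∩ AB ∥ CD]
   → D = (-21, -11)

D = (-21, -11)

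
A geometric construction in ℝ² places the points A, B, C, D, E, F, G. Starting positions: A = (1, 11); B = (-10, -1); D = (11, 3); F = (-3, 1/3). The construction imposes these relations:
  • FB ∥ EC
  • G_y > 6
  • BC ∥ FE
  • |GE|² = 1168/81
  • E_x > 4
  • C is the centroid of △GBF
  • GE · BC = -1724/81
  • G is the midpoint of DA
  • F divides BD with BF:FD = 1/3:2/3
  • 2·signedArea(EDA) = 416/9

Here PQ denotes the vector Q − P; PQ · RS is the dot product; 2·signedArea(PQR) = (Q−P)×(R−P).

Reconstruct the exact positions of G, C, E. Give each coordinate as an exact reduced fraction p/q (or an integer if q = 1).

C = (-7/3, 19/9)
E = (14/3, 31/9)
G = (6, 7)

1. G_x = 6  [G is the midpoint of DA]
2. G_y = 7  [G is the midpoint of DA]
   → G = (6, 7)
3. C_x = -7/3  [C is the centroid of △GBF]
4. C_y = 19/9  [C is the centroid of △GBF]
   → C = (-7/3, 19/9)
5. E_x = 14/3  [FB ∥ EC ∩ BC ∥ FE]
6. E_y = 31/9  [FB ∥ EC ∩ BC ∥ FE]
   → E = (14/3, 31/9)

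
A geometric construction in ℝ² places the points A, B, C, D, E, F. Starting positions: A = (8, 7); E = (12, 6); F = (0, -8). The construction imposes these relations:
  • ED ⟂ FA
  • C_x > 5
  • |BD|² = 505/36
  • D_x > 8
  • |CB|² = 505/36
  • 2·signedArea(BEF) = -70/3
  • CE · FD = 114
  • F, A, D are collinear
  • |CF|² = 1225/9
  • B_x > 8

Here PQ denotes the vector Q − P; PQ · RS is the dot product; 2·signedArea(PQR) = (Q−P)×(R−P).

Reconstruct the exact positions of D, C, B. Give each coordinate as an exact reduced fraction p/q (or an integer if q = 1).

B = (446/51, 141/34)
C = (280/51, 39/17)
D = (144/17, 134/17)

1. D_x = 144/17  [F, A, D are collinear ∩ ED ⟂ FA]
2. D_y = 134/17  [F, A, D are collinear ∩ ED ⟂ FA]
   → D = (144/17, 134/17)
3. C_x = 280/51  [line -144/17·x + -270/17·y + 1410/17 = 0 ∩ |CF|² = 1225/9]
4. C_y = 39/17  [line -144/17·x + -270/17·y + 1410/17 = 0 ∩ |CF|² = 1225/9]
   → C = (280/51, 39/17)
5. B_x = 446/51  [line 14·x + -12·y + -218/3 = 0 ∩ |CB|² = 505/36]
6. B_y = 141/34  [line 14·x + -12·y + -218/3 = 0 ∩ |CB|² = 505/36]
   → B = (446/51, 141/34)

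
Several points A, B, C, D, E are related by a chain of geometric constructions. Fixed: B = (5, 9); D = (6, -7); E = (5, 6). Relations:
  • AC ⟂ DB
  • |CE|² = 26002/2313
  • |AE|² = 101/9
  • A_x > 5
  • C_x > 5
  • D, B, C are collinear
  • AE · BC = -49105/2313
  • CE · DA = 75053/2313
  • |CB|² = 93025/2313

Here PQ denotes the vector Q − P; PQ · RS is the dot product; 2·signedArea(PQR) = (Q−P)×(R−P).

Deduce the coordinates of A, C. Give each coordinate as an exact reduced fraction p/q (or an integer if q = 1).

1. C_x = 4160/771  [line -16·x + -1·y + 89 = 0 ∩ |CB|² = 93025/2313]
2. C_y = 2059/771  [line -16·x + -1·y + 89 = 0 ∩ |CB|² = 93025/2313]
   → C = (4160/771, 2059/771)
3. A_x = 16/3  [AE · BC = -49105/2313 ∩ CE · DA = 75053/2313]
4. A_y = 8/3  [AE · BC = -49105/2313 ∩ CE · DA = 75053/2313]
   → A = (16/3, 8/3)

A = (16/3, 8/3)
C = (4160/771, 2059/771)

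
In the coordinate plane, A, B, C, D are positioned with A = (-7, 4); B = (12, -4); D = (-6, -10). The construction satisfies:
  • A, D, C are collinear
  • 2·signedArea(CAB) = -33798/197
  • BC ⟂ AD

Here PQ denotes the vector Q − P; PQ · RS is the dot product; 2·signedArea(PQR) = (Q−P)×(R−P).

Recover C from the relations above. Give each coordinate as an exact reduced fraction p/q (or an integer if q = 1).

1. C_x = -1248/197  [A, D, C are collinear ∩ BC ⟂ AD]
2. C_y = -1046/197  [A, D, C are collinear ∩ BC ⟂ AD]
   → C = (-1248/197, -1046/197)

C = (-1248/197, -1046/197)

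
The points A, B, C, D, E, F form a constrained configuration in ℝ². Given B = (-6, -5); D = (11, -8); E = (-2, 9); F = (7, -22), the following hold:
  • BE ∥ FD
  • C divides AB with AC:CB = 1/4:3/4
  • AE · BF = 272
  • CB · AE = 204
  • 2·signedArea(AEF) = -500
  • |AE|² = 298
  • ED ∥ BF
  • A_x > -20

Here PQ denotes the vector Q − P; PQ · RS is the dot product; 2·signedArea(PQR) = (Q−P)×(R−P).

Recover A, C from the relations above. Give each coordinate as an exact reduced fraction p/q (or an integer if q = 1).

1. A_x = -19  [2·signedArea(AEF) = -500 ∩ AE · BF = 272]
2. A_y = 12  [2·signedArea(AEF) = -500 ∩ AE · BF = 272]
   → A = (-19, 12)
3. C_x = -63/4  [C divides AB with AC:CB = 1/4:3/4]
4. C_y = 31/4  [C divides AB with AC:CB = 1/4:3/4]
   → C = (-63/4, 31/4)

A = (-19, 12)
C = (-63/4, 31/4)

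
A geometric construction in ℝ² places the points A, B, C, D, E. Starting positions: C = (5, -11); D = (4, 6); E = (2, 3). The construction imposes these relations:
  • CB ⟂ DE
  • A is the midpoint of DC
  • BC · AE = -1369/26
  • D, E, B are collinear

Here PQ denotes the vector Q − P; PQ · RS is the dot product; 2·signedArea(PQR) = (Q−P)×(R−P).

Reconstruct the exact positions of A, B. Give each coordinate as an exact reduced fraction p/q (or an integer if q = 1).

1. A_x = 9/2  [A is the midpoint of DC]
2. A_y = -5/2  [A is the midpoint of DC]
   → A = (9/2, -5/2)
3. B_x = -46/13  [D, E, B are collinear ∩ CB ⟂ DE]
4. B_y = -69/13  [D, E, B are collinear ∩ CB ⟂ DE]
   → B = (-46/13, -69/13)

A = (9/2, -5/2)
B = (-46/13, -69/13)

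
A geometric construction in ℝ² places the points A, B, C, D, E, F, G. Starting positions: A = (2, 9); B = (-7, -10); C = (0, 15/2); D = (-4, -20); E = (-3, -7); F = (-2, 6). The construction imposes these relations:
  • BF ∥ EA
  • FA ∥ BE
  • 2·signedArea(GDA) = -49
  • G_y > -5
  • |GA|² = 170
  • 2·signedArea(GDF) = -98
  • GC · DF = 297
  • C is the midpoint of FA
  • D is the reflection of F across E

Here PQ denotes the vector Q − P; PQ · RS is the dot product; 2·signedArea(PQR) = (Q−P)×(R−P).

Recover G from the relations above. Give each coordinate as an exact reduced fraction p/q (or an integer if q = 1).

G = (1, -4)

1. G_x = 1  [2·signedArea(GDF) = -98 ∩ 2·signedArea(GDA) = -49]
2. G_y = -4  [2·signedArea(GDF) = -98 ∩ 2·signedArea(GDA) = -49]
   → G = (1, -4)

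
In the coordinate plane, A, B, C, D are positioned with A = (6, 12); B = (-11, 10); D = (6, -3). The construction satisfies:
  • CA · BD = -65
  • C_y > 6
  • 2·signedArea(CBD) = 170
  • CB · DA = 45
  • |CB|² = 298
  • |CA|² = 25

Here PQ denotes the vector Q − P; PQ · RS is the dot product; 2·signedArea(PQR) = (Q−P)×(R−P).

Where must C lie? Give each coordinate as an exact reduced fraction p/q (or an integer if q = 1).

1. C_x = 6  [2·signedArea(CBD) = 170 ∩ CB · DA = 45]
2. C_y = 7  [2·signedArea(CBD) = 170 ∩ CB · DA = 45]
   → C = (6, 7)

C = (6, 7)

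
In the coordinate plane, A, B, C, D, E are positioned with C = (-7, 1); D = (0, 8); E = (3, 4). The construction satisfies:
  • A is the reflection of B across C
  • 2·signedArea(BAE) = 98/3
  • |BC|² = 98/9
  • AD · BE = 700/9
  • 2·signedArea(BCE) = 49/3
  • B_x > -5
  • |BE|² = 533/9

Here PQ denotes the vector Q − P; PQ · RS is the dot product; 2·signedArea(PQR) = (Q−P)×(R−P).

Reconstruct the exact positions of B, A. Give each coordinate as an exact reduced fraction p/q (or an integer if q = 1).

A = (-28/3, -4/3)
B = (-14/3, 10/3)

1. B_x = -14/3  [line -3·x + 10·y + -142/3 = 0 ∩ |BC|² = 98/9]
2. B_y = 10/3  [line -3·x + 10·y + -142/3 = 0 ∩ |BC|² = 98/9]
   → B = (-14/3, 10/3)
3. A_x = -28/3  [A is the reflection of B across C]
4. A_y = -4/3  [A is the reflection of B across C]
   → A = (-28/3, -4/3)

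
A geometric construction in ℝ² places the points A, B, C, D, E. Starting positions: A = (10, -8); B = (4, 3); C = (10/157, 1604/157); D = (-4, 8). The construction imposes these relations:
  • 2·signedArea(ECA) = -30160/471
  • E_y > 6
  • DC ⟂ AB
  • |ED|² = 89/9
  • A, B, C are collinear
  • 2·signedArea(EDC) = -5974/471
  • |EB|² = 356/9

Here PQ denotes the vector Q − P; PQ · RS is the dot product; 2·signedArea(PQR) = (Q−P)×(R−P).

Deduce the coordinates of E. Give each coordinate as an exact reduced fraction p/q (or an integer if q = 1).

E = (-4/3, 19/3)

1. E_x = -4/3  [2·signedArea(ECA) = -30160/471 ∩ 2·signedArea(EDC) = -5974/471]
2. E_y = 19/3  [2·signedArea(ECA) = -30160/471 ∩ 2·signedArea(EDC) = -5974/471]
   → E = (-4/3, 19/3)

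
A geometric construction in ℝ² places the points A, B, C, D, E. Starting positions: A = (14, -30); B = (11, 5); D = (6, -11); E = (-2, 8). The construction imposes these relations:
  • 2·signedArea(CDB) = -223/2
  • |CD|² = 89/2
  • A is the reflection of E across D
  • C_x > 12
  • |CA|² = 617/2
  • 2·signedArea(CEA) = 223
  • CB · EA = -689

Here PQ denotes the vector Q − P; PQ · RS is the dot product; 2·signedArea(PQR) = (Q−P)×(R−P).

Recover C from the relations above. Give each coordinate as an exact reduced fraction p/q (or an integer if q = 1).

C = (25/2, -25/2)

1. C_x = 25/2  [2·signedArea(CDB) = -223/2 ∩ CB · EA = -689]
2. C_y = -25/2  [2·signedArea(CDB) = -223/2 ∩ CB · EA = -689]
   → C = (25/2, -25/2)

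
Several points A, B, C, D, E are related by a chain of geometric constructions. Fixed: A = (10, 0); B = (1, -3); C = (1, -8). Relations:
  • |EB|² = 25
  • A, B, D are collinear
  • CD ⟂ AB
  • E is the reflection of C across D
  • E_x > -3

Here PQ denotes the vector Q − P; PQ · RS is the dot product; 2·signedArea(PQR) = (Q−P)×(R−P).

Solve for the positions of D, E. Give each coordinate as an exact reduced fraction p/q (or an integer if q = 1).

1. D_x = -1/2  [A, B, D are collinear ∩ CD ⟂ AB]
2. D_y = -7/2  [A, B, D are collinear ∩ CD ⟂ AB]
   → D = (-1/2, -7/2)
3. E_x = -2  [E is the reflection of C across D]
4. E_y = 1  [E is the reflection of C across D]
   → E = (-2, 1)

D = (-1/2, -7/2)
E = (-2, 1)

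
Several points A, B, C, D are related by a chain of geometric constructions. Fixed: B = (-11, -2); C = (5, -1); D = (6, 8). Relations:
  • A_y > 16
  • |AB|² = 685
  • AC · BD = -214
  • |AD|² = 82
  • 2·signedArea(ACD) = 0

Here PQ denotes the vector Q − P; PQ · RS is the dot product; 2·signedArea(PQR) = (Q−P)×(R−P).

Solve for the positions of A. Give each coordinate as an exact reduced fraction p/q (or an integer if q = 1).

A = (7, 17)

1. A_x = 7  [2·signedArea(ACD) = 0 ∩ AC · BD = -214]
2. A_y = 17  [2·signedArea(ACD) = 0 ∩ AC · BD = -214]
   → A = (7, 17)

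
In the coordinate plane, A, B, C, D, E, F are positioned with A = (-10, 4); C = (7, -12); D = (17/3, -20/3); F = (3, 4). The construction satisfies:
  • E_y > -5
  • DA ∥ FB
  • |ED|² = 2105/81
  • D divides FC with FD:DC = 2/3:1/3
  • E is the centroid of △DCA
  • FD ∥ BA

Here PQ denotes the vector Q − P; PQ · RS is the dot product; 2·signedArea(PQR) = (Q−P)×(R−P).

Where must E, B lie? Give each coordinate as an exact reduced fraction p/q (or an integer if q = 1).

B = (-38/3, 44/3)
E = (8/9, -44/9)

1. E_x = 8/9  [E is the centroid of △DCA]
2. E_y = -44/9  [E is the centroid of △DCA]
   → E = (8/9, -44/9)
3. B_x = -38/3  [FD ∥ BA ∩ DA ∥ FB]
4. B_y = 44/3  [FD ∥ BA ∩ DA ∥ FB]
   → B = (-38/3, 44/3)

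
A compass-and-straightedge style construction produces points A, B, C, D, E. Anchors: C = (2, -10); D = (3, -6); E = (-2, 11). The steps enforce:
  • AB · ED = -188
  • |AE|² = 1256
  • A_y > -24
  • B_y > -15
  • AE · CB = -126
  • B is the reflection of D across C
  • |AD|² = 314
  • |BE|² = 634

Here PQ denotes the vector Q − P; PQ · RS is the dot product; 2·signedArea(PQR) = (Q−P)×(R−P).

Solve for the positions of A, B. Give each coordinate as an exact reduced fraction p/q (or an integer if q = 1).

1. B_x = 1  [B is the reflection of D across C]
2. B_y = -14  [B is the reflection of D across C]
   → B = (1, -14)
3. A_x = 8  [AB · ED = -188 ∩ AE · CB = -126]
4. A_y = -23  [AB · ED = -188 ∩ AE · CB = -126]
   → A = (8, -23)

A = (8, -23)
B = (1, -14)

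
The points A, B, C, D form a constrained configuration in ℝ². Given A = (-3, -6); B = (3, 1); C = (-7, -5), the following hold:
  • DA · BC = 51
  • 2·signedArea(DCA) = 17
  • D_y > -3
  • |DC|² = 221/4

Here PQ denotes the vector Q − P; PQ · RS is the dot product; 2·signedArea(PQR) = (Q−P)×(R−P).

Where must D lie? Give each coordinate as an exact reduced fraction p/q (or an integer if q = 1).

1. D_x = 0  [2·signedArea(DCA) = 17 ∩ DA · BC = 51]
2. D_y = -5/2  [2·signedArea(DCA) = 17 ∩ DA · BC = 51]
   → D = (0, -5/2)

D = (0, -5/2)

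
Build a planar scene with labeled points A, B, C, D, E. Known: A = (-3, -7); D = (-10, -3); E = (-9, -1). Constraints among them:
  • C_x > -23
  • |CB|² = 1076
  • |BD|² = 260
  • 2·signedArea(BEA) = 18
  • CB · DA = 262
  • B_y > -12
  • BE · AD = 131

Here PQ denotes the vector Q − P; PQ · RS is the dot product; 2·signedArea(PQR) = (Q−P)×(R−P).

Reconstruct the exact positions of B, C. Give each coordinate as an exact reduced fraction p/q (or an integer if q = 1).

B = (4, -11)
C = (-22, 9)

1. B_x = 4  [2·signedArea(BEA) = 18 ∩ BE · AD = 131]
2. B_y = -11  [2·signedArea(BEA) = 18 ∩ BE · AD = 131]
   → B = (4, -11)
3. C_x = -22  [line -7·x + 4·y + -190 = 0 ∩ |CB|² = 1076]
4. C_y = 9  [line -7·x + 4·y + -190 = 0 ∩ |CB|² = 1076]
   → C = (-22, 9)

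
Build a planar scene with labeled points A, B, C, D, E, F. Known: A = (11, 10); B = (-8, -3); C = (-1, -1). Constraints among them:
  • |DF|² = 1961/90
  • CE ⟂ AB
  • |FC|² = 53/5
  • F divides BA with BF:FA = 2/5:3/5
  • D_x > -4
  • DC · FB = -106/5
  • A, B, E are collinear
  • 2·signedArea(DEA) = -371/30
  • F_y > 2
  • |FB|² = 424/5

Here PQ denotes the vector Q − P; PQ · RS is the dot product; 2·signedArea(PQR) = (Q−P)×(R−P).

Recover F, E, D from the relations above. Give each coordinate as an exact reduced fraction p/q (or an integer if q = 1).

1. F_x = -2/5  [F divides BA with BF:FA = 2/5:3/5]
2. F_y = 11/5  [F divides BA with BF:FA = 2/5:3/5]
   → F = (-2/5, 11/5)
3. E_x = -23/10  [A, B, E are collinear ∩ CE ⟂ AB]
4. E_y = 9/10  [A, B, E are collinear ∩ CE ⟂ AB]
   → E = (-23/10, 9/10)
5. D_x = -113/30  [2·signedArea(DEA) = -371/30 ∩ DC · FB = -106/5]
6. D_y = -31/30  [2·signedArea(DEA) = -371/30 ∩ DC · FB = -106/5]
   → D = (-113/30, -31/30)

D = (-113/30, -31/30)
E = (-23/10, 9/10)
F = (-2/5, 11/5)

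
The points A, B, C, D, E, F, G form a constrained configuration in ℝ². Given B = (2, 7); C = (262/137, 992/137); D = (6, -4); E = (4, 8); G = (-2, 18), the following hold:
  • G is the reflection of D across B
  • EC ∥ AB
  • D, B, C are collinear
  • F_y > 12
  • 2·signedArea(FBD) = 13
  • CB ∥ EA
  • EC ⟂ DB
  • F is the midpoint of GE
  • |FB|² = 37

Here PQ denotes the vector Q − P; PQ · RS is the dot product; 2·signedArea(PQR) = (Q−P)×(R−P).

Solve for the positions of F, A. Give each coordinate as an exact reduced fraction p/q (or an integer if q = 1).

1. F_x = 1  [F is the midpoint of GE]
2. F_y = 13  [F is the midpoint of GE]
   → F = (1, 13)
3. A_x = 560/137  [EC ∥ AB ∩ CB ∥ EA]
4. A_y = 1063/137  [EC ∥ AB ∩ CB ∥ EA]
   → A = (560/137, 1063/137)

A = (560/137, 1063/137)
F = (1, 13)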